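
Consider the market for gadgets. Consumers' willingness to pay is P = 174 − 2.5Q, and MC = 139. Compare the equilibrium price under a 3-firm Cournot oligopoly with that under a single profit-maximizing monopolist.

In a 3-firm Cournot equilibrium, symmetry and the first-order condition give q = (174 − 139)/(10) = 3.5. So Q = 10.5 and P = 147.75.
Monopoly sets MR = MC: 174 − 5Q = 139 ⇒ Q = 7, P = 174 − 2.5·7 = 156.5.

Cournot: P = 147.75; Monopoly: P = 156.5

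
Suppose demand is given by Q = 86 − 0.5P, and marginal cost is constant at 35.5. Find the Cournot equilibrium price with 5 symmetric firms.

Inverting demand: P = 172 − 2Q.
Cournot with 5 identical firms: the symmetric best-response condition is 172 − 12q = 35.5. Each firm produces q = 11.375, total output Q = 56.875, price P = 58.25.

P = 58.25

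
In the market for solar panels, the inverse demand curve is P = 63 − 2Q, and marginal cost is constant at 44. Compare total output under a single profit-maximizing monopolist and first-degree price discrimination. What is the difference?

Total output rises by 4.75

A monopolist chooses Q where MR = MC. MR = 63 − 4Q; setting this equal to 44 gives Q = 4.75 and P = 53.5.
Under first-degree price discrimination the firm charges each unit its demand price and produces up to where P = MC, i.e. Q = 9.5. Consumer surplus is zero; producer surplus equals total surplus.
Change in total output: 9.5 − 4.75 = 4.75.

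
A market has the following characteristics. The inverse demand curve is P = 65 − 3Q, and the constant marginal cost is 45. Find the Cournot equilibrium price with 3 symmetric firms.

Cournot with 3 identical firms: the symmetric best-response condition is 65 − 12q = 45. Each firm produces q = 5/3, total output Q = 5, price P = 50.

P = 50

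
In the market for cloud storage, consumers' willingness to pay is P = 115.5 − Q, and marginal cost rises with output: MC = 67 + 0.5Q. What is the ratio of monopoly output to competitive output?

The monopolist equates marginal revenue to marginal cost: 115.5 − 2Q = 67 + 0.5Q, so Q = 19.4. From demand, P = 96.1.
Competitive equilibrium sets price equal to marginal cost: 115.5 − Q = 67 + 0.5Q, so Q = 97/3 and P = 499/6.
Ratio Q_m/Q_c = 19.4/(97/3) = 0.6.

Q_m/Q_c = 0.6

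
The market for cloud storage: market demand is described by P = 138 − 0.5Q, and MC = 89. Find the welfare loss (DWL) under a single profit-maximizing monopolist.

Perfect competition: P = MC = 89, so 138 − 0.5Q = 89 and Q = 98.
A monopolist chooses Q where MR = MC. MR = 138 − Q; setting this equal to 89 gives Q = 49 and P = 113.5.
DWL is the triangle between Q = 49 and Q = 98: ½·(98 − 49)·(113.5 − 89) = 600.25.

DWL = 600.25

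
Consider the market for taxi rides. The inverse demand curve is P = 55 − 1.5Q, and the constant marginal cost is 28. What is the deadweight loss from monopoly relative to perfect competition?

DWL = 60.75

Perfect competition: P = MC = 28, so 55 − 1.5Q = 28 and Q = 18.
The monopolist equates marginal revenue to marginal cost: 55 − 3Q = 28, so Q = 9. From demand, P = 41.5.
DWL is the triangle between Q = 9 and Q = 18: ½·(18 − 9)·(41.5 − 28) = 60.75.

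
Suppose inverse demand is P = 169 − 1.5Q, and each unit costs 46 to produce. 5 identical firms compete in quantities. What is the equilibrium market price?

Cournot with 5 identical firms: the symmetric best-response condition is 169 − 9q = 46. Each firm produces q = 41/3, total output Q = 205/3, price P = 66.5.

P = 66.5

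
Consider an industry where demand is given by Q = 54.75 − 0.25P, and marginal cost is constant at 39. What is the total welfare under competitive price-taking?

Inverting demand: P = 219 − 4Q.
Under competition P = MC = 39, so Q = (219 − 39)/4 = 45.
CS = ½·(219 − 39)·45 = 4050; PS = (39 − 39)·45 = 0; TS = 4050.

TS = 4050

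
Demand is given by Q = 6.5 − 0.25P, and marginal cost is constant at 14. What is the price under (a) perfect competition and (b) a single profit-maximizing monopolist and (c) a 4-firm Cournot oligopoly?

Competition: P = 14; Monopoly: P = 20; Cournot: P = 16.4

Inverting demand: P = 26 − 4Q.
Perfect competition: P = MC = 14, so 26 − 4Q = 14 and Q = 3.
A monopolist chooses Q where MR = MC. MR = 26 − 8Q; setting this equal to 14 gives Q = 1.5 and P = 20.
In a 4-firm Cournot equilibrium, symmetry and the first-order condition give q = (26 − 14)/(20) = 0.6. So Q = 2.4 and P = 16.4.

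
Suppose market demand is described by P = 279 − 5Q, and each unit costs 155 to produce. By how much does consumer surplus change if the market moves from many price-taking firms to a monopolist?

Competitive firms price at marginal cost: P = 155, giving Q = 24.8.
CS = ½·(279 − 155)·24.8 = 1537.6.
Monopoly sets MR = MC: 279 − 10Q = 155 ⇒ Q = 12.4, P = 279 − 5·12.4 = 217.
CS = ½·(279 − 217)·12.4 = 384.4.
Change in consumer surplus: 384.4 − 1537.6 = −1153.2.

Consumer surplus falls by 1153.2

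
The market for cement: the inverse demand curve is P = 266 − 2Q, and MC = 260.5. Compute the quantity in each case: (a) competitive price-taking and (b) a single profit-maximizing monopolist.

Perfect competition: P = MC = 260.5, so 266 − 2Q = 260.5 and Q = 2.75.
A monopolist chooses Q where MR = MC. MR = 266 − 4Q; setting this equal to 260.5 gives Q = 1.375 and P = 263.25.

Competition: Q = 2.75; Monopoly: Q = 1.375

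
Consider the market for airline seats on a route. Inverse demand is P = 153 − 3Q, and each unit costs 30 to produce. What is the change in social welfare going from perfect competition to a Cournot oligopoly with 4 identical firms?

TS falls by 100.86

Competitive firms price at marginal cost: P = 30, giving Q = 41.
CS = ½·(153 − 30)·41 = 2521.5; PS = (30 − 30)·41 = 0; TS = 2521.5.
In a 4-firm Cournot equilibrium, symmetry and the first-order condition give q = (153 − 30)/(15) = 8.2. So Q = 32.8 and P = 54.6.
CS = ½·(153 − 54.6)·32.8 = 1613.76; PS = (54.6 − 30)·32.8 = 806.88; TS = 2420.64.
Change in social welfare: 2420.64 − 2521.5 = −100.86.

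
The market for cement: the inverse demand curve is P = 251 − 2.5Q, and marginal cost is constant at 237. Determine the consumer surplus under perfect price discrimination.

CS = 0

A perfectly discriminating monopolist sells every unit with P(Q) ≥ MC(Q), so output equals the competitive quantity Q = 5.6. Each buyer pays their reservation price, so CS = 0 and the firm captures all surplus.
CS = 0.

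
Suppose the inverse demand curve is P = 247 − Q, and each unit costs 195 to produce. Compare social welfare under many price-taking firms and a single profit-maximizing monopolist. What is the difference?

Perfect competition: P = MC = 195, so 247 − Q = 195 and Q = 52.
CS = ½·(247 − 195)·52 = 1352; PS = (195 − 195)·52 = 0; TS = 1352.
A monopolist chooses Q where MR = MC. MR = 247 − 2Q; setting this equal to 195 gives Q = 26 and P = 221.
CS = ½·(247 − 221)·26 = 338; PS = (221 − 195)·26 = 676; TS = 1014.
Change in social welfare: 1014 − 1352 = −338.

TS falls by 338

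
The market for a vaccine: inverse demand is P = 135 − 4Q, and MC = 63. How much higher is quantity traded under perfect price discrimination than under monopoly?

Quantity traded rises by 9

A monopolist chooses Q where MR = MC. MR = 135 − 8Q; setting this equal to 63 gives Q = 9 and P = 99.
With perfect price discrimination, output is the efficient level Q = 18 (where demand meets MC), but every buyer pays their willingness to pay: CS = 0 and PS = total surplus.
Change in quantity traded: 18 − 9 = 9.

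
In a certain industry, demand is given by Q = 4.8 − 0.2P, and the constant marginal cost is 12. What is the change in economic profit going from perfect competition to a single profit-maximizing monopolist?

Inverting demand: P = 24 − 5Q.
Under competition P = MC = 12, so Q = (24 − 12)/5 = 2.4.
Profit = (12 − 12)·2.4 = 0.
The monopolist equates marginal revenue to marginal cost: 24 − 10Q = 12, so Q = 1.2. From demand, P = 18.
Profit = (18 − 12)·1.2 = 7.2.
Change in economic profit: 7.2 − 0 = 7.2.

Economic profit rises by 7.2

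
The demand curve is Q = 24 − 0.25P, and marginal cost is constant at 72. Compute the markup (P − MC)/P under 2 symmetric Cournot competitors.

Lerner index = 0.1

Inverting demand: P = 96 − 4Q.
With 2 symmetric Cournot firms, each firm's FOC gives 96 − 12q = 72, so q = 2, Q = 2·2 = 4, and P = 80.
Lerner index = (P − MC)/P = (80 − 72)/80 = 0.1.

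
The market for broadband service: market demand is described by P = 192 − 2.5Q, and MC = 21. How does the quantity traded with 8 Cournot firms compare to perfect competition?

Cournot: Q = 60.8; Competition: Q = 68.4

In a 8-firm Cournot equilibrium, symmetry and the first-order condition give q = (192 − 21)/(22.5) = 7.6. So Q = 60.8 and P = 40.
Perfect competition: P = MC = 21, so 192 − 2.5Q = 21 and Q = 68.4.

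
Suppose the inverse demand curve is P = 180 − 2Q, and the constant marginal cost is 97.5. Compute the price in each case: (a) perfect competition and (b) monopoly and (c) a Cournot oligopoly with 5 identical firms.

Perfect competition: P = MC = 97.5, so 180 − 2Q = 97.5 and Q = 41.25.
Monopoly sets MR = MC: 180 − 4Q = 97.5 ⇒ Q = 20.625, P = 180 − 2·20.625 = 138.75.
In a 5-firm Cournot equilibrium, symmetry and the first-order condition give q = (180 − 97.5)/(12) = 6.875. So Q = 34.375 and P = 111.25.

Competition: P = 97.5; Monopoly: P = 138.75; Cournot: P = 111.25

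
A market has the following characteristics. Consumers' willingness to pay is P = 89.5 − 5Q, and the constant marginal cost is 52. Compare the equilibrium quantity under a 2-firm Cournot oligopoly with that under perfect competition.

Cournot: Q = 5; Competition: Q = 7.5

With 2 symmetric Cournot firms, each firm's FOC gives 89.5 − 15q = 52, so q = 2.5, Q = 2·2.5 = 5, and P = 64.5.
Competitive firms price at marginal cost: P = 52, giving Q = 7.5.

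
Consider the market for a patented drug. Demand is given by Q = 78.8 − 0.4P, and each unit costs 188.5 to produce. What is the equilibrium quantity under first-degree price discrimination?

Inverting demand: P = 197 − 2.5Q.
With perfect price discrimination, output is the efficient level Q = 3.4 (where demand meets MC), but every buyer pays their willingness to pay: CS = 0 and PS = total surplus.

Q = 3.4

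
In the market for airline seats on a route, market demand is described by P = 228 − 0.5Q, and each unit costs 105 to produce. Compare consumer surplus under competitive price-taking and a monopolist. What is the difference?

Consumer surplus falls by 11346.75

Competitive firms price at marginal cost: P = 105, giving Q = 246.
CS = ½·(228 − 105)·246 = 15129.
Monopoly sets MR = MC: 228 − Q = 105 ⇒ Q = 123, P = 228 − 0.5·123 = 166.5.
CS = ½·(228 − 166.5)·123 = 3782.25.
Change in consumer surplus: 3782.25 − 15129 = −11346.75.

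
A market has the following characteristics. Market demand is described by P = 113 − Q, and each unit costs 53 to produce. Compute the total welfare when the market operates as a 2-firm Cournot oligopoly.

TS = 1600

Cournot with 2 identical firms: the symmetric best-response condition is 113 − 3q = 53. Each firm produces q = 20, total output Q = 40, price P = 73.
CS = ½·(113 − 73)·40 = 800; PS = (73 − 53)·40 = 800; TS = 1600.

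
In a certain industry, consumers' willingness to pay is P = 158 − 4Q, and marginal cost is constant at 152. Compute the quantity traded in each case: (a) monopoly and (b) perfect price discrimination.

The monopolist equates marginal revenue to marginal cost: 158 − 8Q = 152, so Q = 0.75. From demand, P = 155.
With perfect price discrimination, output is the efficient level Q = 1.5 (where demand meets MC), but every buyer pays their willingness to pay: CS = 0 and PS = total surplus.

Monopoly: Q = 0.75; Perfect PD: Q = 1.5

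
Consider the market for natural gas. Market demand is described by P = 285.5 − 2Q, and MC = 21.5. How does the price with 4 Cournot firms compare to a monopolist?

With 4 symmetric Cournot firms, each firm's FOC gives 285.5 − 10q = 21.5, so q = 26.4, Q = 4·26.4 = 105.6, and P = 74.3.
A monopolist chooses Q where MR = MC. MR = 285.5 − 4Q; setting this equal to 21.5 gives Q = 66 and P = 153.5.

Cournot: P = 74.3; Monopoly: P = 153.5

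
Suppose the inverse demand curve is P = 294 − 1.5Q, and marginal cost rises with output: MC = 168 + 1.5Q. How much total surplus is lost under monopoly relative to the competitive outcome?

DWL = 294

Competitive equilibrium sets price equal to marginal cost: 294 − 1.5Q = 168 + 1.5Q, so Q = 42 and P = 231.
A monopolist chooses Q where MR = MC. MR = 294 − 3Q; setting this equal to 168 + 1.5Q gives Q = 28 and P = 252.
CS = ½·(294 − 231)·42 = 1323; PS = (231·42 − 168·42 − ½·1.5·42²) = 1323; TS = 2646.
CS = ½·(294 − 252)·28 = 588; PS = (252·28 − 168·28 − ½·1.5·28²) = 1764; TS = 2352.
DWL = 2646 − 2352 = 294.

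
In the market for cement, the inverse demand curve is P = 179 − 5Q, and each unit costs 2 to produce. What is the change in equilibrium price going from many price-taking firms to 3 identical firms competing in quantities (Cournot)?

Equilibrium price rises by 44.25

Under competition P = MC = 2, so Q = (179 − 2)/5 = 35.4.
With 3 symmetric Cournot firms, each firm's FOC gives 179 − 20q = 2, so q = 8.85, Q = 3·8.85 = 26.55, and P = 46.25.
Change in equilibrium price: 46.25 − 2 = 44.25.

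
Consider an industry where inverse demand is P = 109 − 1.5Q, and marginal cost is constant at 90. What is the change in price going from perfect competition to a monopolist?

Price rises by 9.5

Competitive firms price at marginal cost: P = 90, giving Q = 38/3.
Monopoly sets MR = MC: 109 − 3Q = 90 ⇒ Q = 19/3, P = 109 − 1.5·19/3 = 99.5.
Change in price: 99.5 − 90 = 9.5.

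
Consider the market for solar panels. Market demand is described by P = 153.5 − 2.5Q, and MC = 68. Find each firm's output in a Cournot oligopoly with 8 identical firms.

q_i = 3.8

With 8 symmetric Cournot firms, each firm's FOC gives 153.5 − 22.5q = 68, so q = 3.8, Q = 8·3.8 = 30.4, and P = 77.5.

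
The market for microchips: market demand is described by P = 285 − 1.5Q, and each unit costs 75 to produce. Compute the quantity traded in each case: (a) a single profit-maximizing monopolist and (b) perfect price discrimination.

Monopoly: Q = 70; Perfect PD: Q = 140

The monopolist equates marginal revenue to marginal cost: 285 − 3Q = 75, so Q = 70. From demand, P = 180.
With perfect price discrimination, output is the efficient level Q = 140 (where demand meets MC), but every buyer pays their willingness to pay: CS = 0 and PS = total surplus.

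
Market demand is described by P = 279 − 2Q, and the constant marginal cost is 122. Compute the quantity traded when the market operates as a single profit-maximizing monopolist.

A monopolist chooses Q where MR = MC. MR = 279 − 4Q; setting this equal to 122 gives Q = 39.25 and P = 200.5.

Q = 39.25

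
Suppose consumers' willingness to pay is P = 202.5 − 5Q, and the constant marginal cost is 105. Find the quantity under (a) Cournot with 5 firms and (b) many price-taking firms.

Cournot: Q = 16.25; Competition: Q = 19.5

In a 5-firm Cournot equilibrium, symmetry and the first-order condition give q = (202.5 − 105)/(30) = 3.25. So Q = 16.25 and P = 121.25.
Under competition P = MC = 105, so Q = (202.5 − 105)/5 = 19.5.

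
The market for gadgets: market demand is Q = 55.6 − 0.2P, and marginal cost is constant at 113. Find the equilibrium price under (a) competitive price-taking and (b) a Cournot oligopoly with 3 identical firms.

Inverting demand: P = 278 − 5Q.
Under competition P = MC = 113, so Q = (278 − 113)/5 = 33.
With 3 symmetric Cournot firms, each firm's FOC gives 278 − 20q = 113, so q = 8.25, Q = 3·8.25 = 24.75, and P = 154.25.

Competition: P = 113; Cournot: P = 154.25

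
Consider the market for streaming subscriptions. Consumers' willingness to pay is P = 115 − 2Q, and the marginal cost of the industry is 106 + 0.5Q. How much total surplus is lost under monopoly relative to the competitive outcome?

Under competition P = MC: 115 − 2Q = 106 + 0.5Q ⇒ Q = 3.6, P = 107.8.
The monopolist equates marginal revenue to marginal cost: 115 − 4Q = 106 + 0.5Q, so Q = 2. From demand, P = 111.
CS = ½·(115 − 107.8)·3.6 = 12.96; PS = (107.8·3.6 − 106·3.6 − ½·0.5·3.6²) = 3.24; TS = 16.2.
CS = ½·(115 − 111)·2 = 4; PS = (111·2 − 106·2 − ½·0.5·2²) = 9; TS = 13.
DWL = 16.2 − 13 = 3.2.

DWL = 3.2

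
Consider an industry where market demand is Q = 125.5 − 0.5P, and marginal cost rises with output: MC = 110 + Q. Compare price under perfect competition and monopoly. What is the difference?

P rises by 37.6

Inverting demand: P = 251 − 2Q.
Competitive equilibrium sets price equal to marginal cost: 251 − 2Q = 110 + Q, so Q = 47 and P = 157.
Monopoly sets MR = MC: 251 − 4Q = 110 + Q ⇒ Q = 28.2, P = 251 − 2·28.2 = 194.6.
Change in price: 194.6 − 157 = 37.6.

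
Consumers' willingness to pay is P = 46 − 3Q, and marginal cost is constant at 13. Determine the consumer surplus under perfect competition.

Perfect competition: P = MC = 13, so 46 − 3Q = 13 and Q = 11.
CS = ½·(46 − 13)·11 = 181.5.

CS = 181.5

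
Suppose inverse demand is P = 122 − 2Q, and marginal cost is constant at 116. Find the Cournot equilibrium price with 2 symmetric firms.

P = 118

In a 2-firm Cournot equilibrium, symmetry and the first-order condition give q = (122 − 116)/(6) = 1. So Q = 2 and P = 118.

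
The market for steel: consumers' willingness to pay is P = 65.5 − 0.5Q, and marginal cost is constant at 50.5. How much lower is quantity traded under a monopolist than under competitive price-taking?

Perfect competition: P = MC = 50.5, so 65.5 − 0.5Q = 50.5 and Q = 30.
A monopolist chooses Q where MR = MC. MR = 65.5 − Q; setting this equal to 50.5 gives Q = 15 and P = 58.
Change in quantity traded: 15 − 30 = −15.

Quantity traded falls by 15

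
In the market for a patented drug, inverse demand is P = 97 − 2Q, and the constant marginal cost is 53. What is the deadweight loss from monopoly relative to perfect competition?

DWL = 121

Competitive firms price at marginal cost: P = 53, giving Q = 22.
Monopoly sets MR = MC: 97 − 4Q = 53 ⇒ Q = 11, P = 97 − 2·11 = 75.
DWL is the triangle between Q = 11 and Q = 22: ½·(22 − 11)·(75 − 53) = 121.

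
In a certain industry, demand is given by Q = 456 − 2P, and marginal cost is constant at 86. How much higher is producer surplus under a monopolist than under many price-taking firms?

PS rises by 10082

Inverting demand: P = 228 − 0.5Q.
Competitive firms price at marginal cost: P = 86, giving Q = 284.
PS = (86 − 86)·284 = 0.
A monopolist chooses Q where MR = MC. MR = 228 − Q; setting this equal to 86 gives Q = 142 and P = 157.
PS = (157 − 86)·142 = 10082.
Change in producer surplus: 10082 − 0 = 10082.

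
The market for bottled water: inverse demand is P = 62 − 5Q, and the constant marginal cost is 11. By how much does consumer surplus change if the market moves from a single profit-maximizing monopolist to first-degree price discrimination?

The monopolist equates marginal revenue to marginal cost: 62 − 10Q = 11, so Q = 5.1. From demand, P = 36.5.
CS = ½·(62 − 36.5)·5.1 = 65.025.
With perfect price discrimination, output is the efficient level Q = 10.2 (where demand meets MC), but every buyer pays their willingness to pay: CS = 0 and PS = total surplus.
CS = 0.
Change in consumer surplus: 0 − 65.025 = −65.025.

CS falls by 65.025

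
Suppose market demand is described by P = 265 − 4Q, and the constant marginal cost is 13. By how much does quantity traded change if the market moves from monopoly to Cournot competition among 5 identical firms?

Quantity traded rises by 21

A monopolist chooses Q where MR = MC. MR = 265 − 8Q; setting this equal to 13 gives Q = 31.5 and P = 139.
Cournot with 5 identical firms: the symmetric best-response condition is 265 − 24q = 13. Each firm produces q = 10.5, total output Q = 52.5, price P = 55.
Change in quantity traded: 52.5 − 31.5 = 21.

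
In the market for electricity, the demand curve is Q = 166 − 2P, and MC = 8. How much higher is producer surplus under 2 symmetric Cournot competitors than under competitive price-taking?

Producer surplus rises by 2500

Inverting demand: P = 83 − 0.5Q.
Competitive firms price at marginal cost: P = 8, giving Q = 150.
PS = (8 − 8)·150 = 0.
Cournot with 2 identical firms: the symmetric best-response condition is 83 − 1.5q = 8. Each firm produces q = 50, total output Q = 100, price P = 33.
PS = (33 − 8)·100 = 2500.
Change in producer surplus: 2500 − 0 = 2500.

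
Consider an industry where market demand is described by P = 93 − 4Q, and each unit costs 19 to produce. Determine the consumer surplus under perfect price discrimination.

CS = 0

Under first-degree price discrimination the firm charges each unit its demand price and produces up to where P = MC, i.e. Q = 18.5. Consumer surplus is zero; producer surplus equals total surplus.
CS = 0.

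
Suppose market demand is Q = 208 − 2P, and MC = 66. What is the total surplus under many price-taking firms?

TS = 1444

Inverting demand: P = 104 − 0.5Q.
Perfect competition: P = MC = 66, so 104 − 0.5Q = 66 and Q = 76.
CS = ½·(104 − 66)·76 = 1444; PS = (66 − 66)·76 = 0; TS = 1444.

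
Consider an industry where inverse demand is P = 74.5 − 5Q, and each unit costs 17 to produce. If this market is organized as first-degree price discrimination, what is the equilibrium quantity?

Q = 11.5

Under first-degree price discrimination the firm charges each unit its demand price and produces up to where P = MC, i.e. Q = 11.5. Consumer surplus is zero; producer surplus equals total surplus.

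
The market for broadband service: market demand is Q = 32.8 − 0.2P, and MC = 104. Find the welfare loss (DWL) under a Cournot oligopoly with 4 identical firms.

DWL = 14.4

Inverting demand: P = 164 − 5Q.
Perfect competition: P = MC = 104, so 164 − 5Q = 104 and Q = 12.
With 4 symmetric Cournot firms, each firm's FOC gives 164 − 25q = 104, so q = 2.4, Q = 4·2.4 = 9.6, and P = 116.
DWL is the triangle between Q = 9.6 and Q = 12: ½·(12 − 9.6)·(116 − 104) = 14.4.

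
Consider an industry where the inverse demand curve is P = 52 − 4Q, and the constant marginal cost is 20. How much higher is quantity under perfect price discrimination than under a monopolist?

Quantity rises by 4

The monopolist equates marginal revenue to marginal cost: 52 − 8Q = 20, so Q = 4. From demand, P = 36.
A perfectly discriminating monopolist sells every unit with P(Q) ≥ MC(Q), so output equals the competitive quantity Q = 8. Each buyer pays their reservation price, so CS = 0 and the firm captures all surplus.
Change in quantity: 8 − 4 = 4.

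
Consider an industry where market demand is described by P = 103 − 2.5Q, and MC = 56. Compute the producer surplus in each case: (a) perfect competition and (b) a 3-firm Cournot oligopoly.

Competition: PS = 0; Cournot: PS = 165.675

Perfect competition: P = MC = 56, so 103 − 2.5Q = 56 and Q = 18.8.
PS = (56 − 56)·18.8 = 0.
In a 3-firm Cournot equilibrium, symmetry and the first-order condition give q = (103 − 56)/(10) = 4.7. So Q = 14.1 and P = 67.75.
PS = (67.75 − 56)·14.1 = 165.675.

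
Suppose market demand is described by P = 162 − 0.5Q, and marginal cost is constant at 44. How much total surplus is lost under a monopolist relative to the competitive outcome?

DWL = 3481

Under competition P = MC = 44, so Q = (162 − 44)/0.5 = 236.
Monopoly sets MR = MC: 162 − Q = 44 ⇒ Q = 118, P = 162 − 0.5·118 = 103.
DWL is the triangle between Q = 118 and Q = 236: ½·(236 − 118)·(103 − 44) = 3481.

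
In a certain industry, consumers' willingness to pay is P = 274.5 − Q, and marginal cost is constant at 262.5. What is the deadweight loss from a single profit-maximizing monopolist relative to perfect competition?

Perfect competition: P = MC = 262.5, so 274.5 − Q = 262.5 and Q = 12.
A monopolist chooses Q where MR = MC. MR = 274.5 − 2Q; setting this equal to 262.5 gives Q = 6 and P = 268.5.
DWL is the triangle between Q = 6 and Q = 12: ½·(12 − 6)·(268.5 − 262.5) = 18.

DWL = 18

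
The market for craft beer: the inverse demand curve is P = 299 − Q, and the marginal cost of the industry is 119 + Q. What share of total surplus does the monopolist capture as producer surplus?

PS/TS = 0.75

The monopolist equates marginal revenue to marginal cost: 299 − 2Q = 119 + Q, so Q = 60. From demand, P = 239.
CS = ½·(299 − 239)·60 = 1800.
PS = P·Q − VC(Q) = 239·60 − (119·60 + ½·1·60²) = 5400.
Share captured = PS/TS = 5400/7200 = 0.75.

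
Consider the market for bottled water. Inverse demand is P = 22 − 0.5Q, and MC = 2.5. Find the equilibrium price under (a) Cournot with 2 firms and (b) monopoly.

Cournot: P = 9; Monopoly: P = 12.25

In a 2-firm Cournot equilibrium, symmetry and the first-order condition give q = (22 − 2.5)/(1.5) = 13. So Q = 26 and P = 9.
A monopolist chooses Q where MR = MC. MR = 22 − Q; setting this equal to 2.5 gives Q = 19.5 and P = 12.25.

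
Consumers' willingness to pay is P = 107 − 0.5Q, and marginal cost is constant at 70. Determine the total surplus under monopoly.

Monopoly sets MR = MC: 107 − Q = 70 ⇒ Q = 37, P = 107 − 0.5·37 = 88.5.
CS = ½·(107 − 88.5)·37 = 342.25; PS = (88.5 − 70)·37 = 684.5; TS = 1026.75.

TS = 1026.75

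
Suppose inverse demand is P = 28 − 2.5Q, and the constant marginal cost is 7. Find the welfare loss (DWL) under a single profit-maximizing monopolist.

Perfect competition: P = MC = 7, so 28 − 2.5Q = 7 and Q = 8.4.
The monopolist equates marginal revenue to marginal cost: 28 − 5Q = 7, so Q = 4.2. From demand, P = 17.5.
DWL is the triangle between Q = 4.2 and Q = 8.4: ½·(8.4 − 4.2)·(17.5 − 7) = 22.05.

DWL = 22.05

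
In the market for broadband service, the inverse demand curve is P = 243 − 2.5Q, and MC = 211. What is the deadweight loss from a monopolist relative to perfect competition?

DWL = 51.2

Competitive firms price at marginal cost: P = 211, giving Q = 12.8.
The monopolist equates marginal revenue to marginal cost: 243 − 5Q = 211, so Q = 6.4. From demand, P = 227.
DWL is the triangle between Q = 6.4 and Q = 12.8: ½·(12.8 − 6.4)·(227 − 211) = 51.2.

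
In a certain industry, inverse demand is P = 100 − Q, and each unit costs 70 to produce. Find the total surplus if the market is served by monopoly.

The monopolist equates marginal revenue to marginal cost: 100 − 2Q = 70, so Q = 15. From demand, P = 85.
CS = ½·(100 − 85)·15 = 112.5; PS = (85 − 70)·15 = 225; TS = 337.5.

TS = 337.5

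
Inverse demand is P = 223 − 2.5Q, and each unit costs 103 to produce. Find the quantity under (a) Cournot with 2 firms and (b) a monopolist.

Cournot: Q = 32; Monopoly: Q = 24

With 2 symmetric Cournot firms, each firm's FOC gives 223 − 7.5q = 103, so q = 16, Q = 2·16 = 32, and P = 143.
A monopolist chooses Q where MR = MC. MR = 223 − 5Q; setting this equal to 103 gives Q = 24 and P = 163.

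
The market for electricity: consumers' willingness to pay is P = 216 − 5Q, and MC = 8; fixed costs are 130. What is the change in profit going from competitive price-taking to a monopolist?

Competitive firms price at marginal cost: P = 8, giving Q = 41.6.
Profit = (8 − 8)·41.6 − 130 = −130.
A monopolist chooses Q where MR = MC. MR = 216 − 10Q; setting this equal to 8 gives Q = 20.8 and P = 112.
Profit = (112 − 8)·20.8 − 130 = 2033.2.
Change in profit: 2033.2 − −130 = 2163.2.

π rises by 2163.2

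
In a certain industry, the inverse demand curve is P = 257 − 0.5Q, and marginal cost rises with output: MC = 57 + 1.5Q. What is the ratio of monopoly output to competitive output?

Q_m/Q_c = 0.8

A monopolist chooses Q where MR = MC. MR = 257 − Q; setting this equal to 57 + 1.5Q gives Q = 80 and P = 217.
Competitive equilibrium sets price equal to marginal cost: 257 − 0.5Q = 57 + 1.5Q, so Q = 100 and P = 207.
Ratio Q_m/Q_c = 80/100 = 0.8.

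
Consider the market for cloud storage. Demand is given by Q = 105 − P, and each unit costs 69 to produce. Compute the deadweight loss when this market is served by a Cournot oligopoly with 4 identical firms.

DWL = 25.92

Inverting demand: P = 105 − Q.
Competitive firms price at marginal cost: P = 69, giving Q = 36.
With 4 symmetric Cournot firms, each firm's FOC gives 105 − 5q = 69, so q = 7.2, Q = 4·7.2 = 28.8, and P = 76.2.
DWL is the triangle between Q = 28.8 and Q = 36: ½·(36 − 28.8)·(76.2 − 69) = 25.92.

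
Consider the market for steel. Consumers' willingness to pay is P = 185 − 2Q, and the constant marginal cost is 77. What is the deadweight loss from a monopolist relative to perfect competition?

DWL = 729

Perfect competition: P = MC = 77, so 185 − 2Q = 77 and Q = 54.
A monopolist chooses Q where MR = MC. MR = 185 − 4Q; setting this equal to 77 gives Q = 27 and P = 131.
DWL is the triangle between Q = 27 and Q = 54: ½·(54 − 27)·(131 − 77) = 729.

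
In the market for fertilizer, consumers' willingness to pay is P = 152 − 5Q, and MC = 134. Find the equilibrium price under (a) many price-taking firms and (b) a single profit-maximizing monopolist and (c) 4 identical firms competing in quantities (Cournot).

Competitive firms price at marginal cost: P = 134, giving Q = 3.6.
A monopolist chooses Q where MR = MC. MR = 152 − 10Q; setting this equal to 134 gives Q = 1.8 and P = 143.
In a 4-firm Cournot equilibrium, symmetry and the first-order condition give q = (152 − 134)/(25) = 0.72. So Q = 2.88 and P = 137.6.

Competition: P = 134; Monopoly: P = 143; Cournot: P = 137.6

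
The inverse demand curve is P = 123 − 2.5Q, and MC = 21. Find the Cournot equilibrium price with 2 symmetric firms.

In a 2-firm Cournot equilibrium, symmetry and the first-order condition give q = (123 − 21)/(7.5) = 13.6. So Q = 27.2 and P = 55.

P = 55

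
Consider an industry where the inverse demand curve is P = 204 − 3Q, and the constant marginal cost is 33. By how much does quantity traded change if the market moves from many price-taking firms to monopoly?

Q falls by 28.5

Under competition P = MC = 33, so Q = (204 − 33)/3 = 57.
Monopoly sets MR = MC: 204 − 6Q = 33 ⇒ Q = 28.5, P = 204 − 3·28.5 = 118.5.
Change in quantity traded: 28.5 − 57 = −28.5.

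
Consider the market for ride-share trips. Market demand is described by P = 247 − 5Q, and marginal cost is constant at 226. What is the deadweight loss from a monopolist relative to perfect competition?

DWL = 11.025

Competitive firms price at marginal cost: P = 226, giving Q = 4.2.
The monopolist equates marginal revenue to marginal cost: 247 − 10Q = 226, so Q = 2.1. From demand, P = 236.5.
DWL is the triangle between Q = 2.1 and Q = 4.2: ½·(4.2 − 2.1)·(236.5 − 226) = 11.025.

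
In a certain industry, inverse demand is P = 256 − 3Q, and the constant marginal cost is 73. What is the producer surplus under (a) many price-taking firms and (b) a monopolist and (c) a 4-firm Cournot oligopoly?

Competition: PS = 0; Monopoly: PS = 2790.75; Cournot: PS = 1786.08

Competitive firms price at marginal cost: P = 73, giving Q = 61.
PS = (73 − 73)·61 = 0.
A monopolist chooses Q where MR = MC. MR = 256 − 6Q; setting this equal to 73 gives Q = 30.5 and P = 164.5.
PS = (164.5 − 73)·30.5 = 2790.75.
In a 4-firm Cournot equilibrium, symmetry and the first-order condition give q = (256 − 73)/(15) = 12.2. So Q = 48.8 and P = 109.6.
PS = (109.6 − 73)·48.8 = 1786.08.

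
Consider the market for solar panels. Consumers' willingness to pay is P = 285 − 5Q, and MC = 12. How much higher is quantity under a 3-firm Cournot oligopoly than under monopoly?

Q rises by 13.65

A monopolist chooses Q where MR = MC. MR = 285 − 10Q; setting this equal to 12 gives Q = 27.3 and P = 148.5.
With 3 symmetric Cournot firms, each firm's FOC gives 285 − 20q = 12, so q = 13.65, Q = 3·13.65 = 40.95, and P = 80.25.
Change in quantity: 40.95 − 27.3 = 13.65.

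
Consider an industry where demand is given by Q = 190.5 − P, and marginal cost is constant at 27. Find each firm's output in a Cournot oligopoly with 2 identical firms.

Inverting demand: P = 190.5 − Q.
In a 2-firm Cournot equilibrium, symmetry and the first-order condition give q = (190.5 − 27)/(3) = 54.5. So Q = 109 and P = 81.5.

q_i = 54.5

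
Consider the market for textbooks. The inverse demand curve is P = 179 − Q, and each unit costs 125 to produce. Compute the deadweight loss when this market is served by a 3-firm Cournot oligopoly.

Perfect competition: P = MC = 125, so 179 − Q = 125 and Q = 54.
In a 3-firm Cournot equilibrium, symmetry and the first-order condition give q = (179 − 125)/(4) = 13.5. So Q = 40.5 and P = 138.5.
DWL is the triangle between Q = 40.5 and Q = 54: ½·(54 − 40.5)·(138.5 − 125) = 91.125.

DWL = 91.125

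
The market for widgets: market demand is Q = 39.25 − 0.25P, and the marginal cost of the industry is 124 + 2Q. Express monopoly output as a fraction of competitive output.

Inverting demand: P = 157 − 4Q.
The monopolist equates marginal revenue to marginal cost: 157 − 8Q = 124 + 2Q, so Q = 3.3. From demand, P = 143.8.
Competitive equilibrium sets price equal to marginal cost: 157 − 4Q = 124 + 2Q, so Q = 5.5 and P = 135.
Ratio Q_m/Q_c = 3.3/5.5 = 0.6.

Q_m/Q_c = 0.6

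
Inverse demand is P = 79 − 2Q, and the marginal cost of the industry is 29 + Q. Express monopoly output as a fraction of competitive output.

Monopoly sets MR = MC: 79 − 4Q = 29 + Q ⇒ Q = 10, P = 79 − 2·10 = 59.
Competitive equilibrium sets price equal to marginal cost: 79 − 2Q = 29 + Q, so Q = 50/3 and P = 137/3.
Ratio Q_m/Q_c = 10/(50/3) = 0.6.

Q_m/Q_c = 0.6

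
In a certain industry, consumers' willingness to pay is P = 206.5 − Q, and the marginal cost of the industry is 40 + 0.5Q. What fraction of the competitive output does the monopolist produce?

A monopolist chooses Q where MR = MC. MR = 206.5 − 2Q; setting this equal to 40 + 0.5Q gives Q = 66.6 and P = 139.9.
Competitive equilibrium sets price equal to marginal cost: 206.5 − Q = 40 + 0.5Q, so Q = 111 and P = 95.5.
Ratio Q_m/Q_c = 66.6/111 = 0.6.

Q_m/Q_c = 0.6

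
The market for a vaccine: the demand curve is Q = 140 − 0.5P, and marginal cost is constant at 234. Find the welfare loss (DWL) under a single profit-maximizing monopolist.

Inverting demand: P = 280 − 2Q.
Perfect competition: P = MC = 234, so 280 − 2Q = 234 and Q = 23.
Monopoly sets MR = MC: 280 − 4Q = 234 ⇒ Q = 11.5, P = 280 − 2·11.5 = 257.
DWL is the triangle between Q = 11.5 and Q = 23: ½·(23 − 11.5)·(257 − 234) = 132.25.

DWL = 132.25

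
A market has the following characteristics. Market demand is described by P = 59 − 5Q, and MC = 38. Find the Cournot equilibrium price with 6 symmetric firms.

With 6 symmetric Cournot firms, each firm's FOC gives 59 − 35q = 38, so q = 0.6, Q = 6·0.6 = 3.6, and P = 41.

P = 41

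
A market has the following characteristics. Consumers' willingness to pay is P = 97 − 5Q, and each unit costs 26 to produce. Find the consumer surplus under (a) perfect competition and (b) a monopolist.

Competition: CS = 504.1; Monopoly: CS = 126.025

Under competition P = MC = 26, so Q = (97 − 26)/5 = 14.2.
CS = ½·(97 − 26)·14.2 = 504.1.
A monopolist chooses Q where MR = MC. MR = 97 − 10Q; setting this equal to 26 gives Q = 7.1 and P = 61.5.
CS = ½·(97 − 61.5)·7.1 = 126.025.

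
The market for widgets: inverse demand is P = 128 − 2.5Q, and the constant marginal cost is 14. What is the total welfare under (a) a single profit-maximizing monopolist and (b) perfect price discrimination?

Monopoly: TS = 1949.4; Perfect PD: TS = 2599.2

The monopolist equates marginal revenue to marginal cost: 128 − 5Q = 14, so Q = 22.8. From demand, P = 71.
CS = ½·(128 − 71)·22.8 = 649.8; PS = (71 − 14)·22.8 = 1299.6; TS = 1949.4.
Under first-degree price discrimination the firm charges each unit its demand price and produces up to where P = MC, i.e. Q = 45.6. Consumer surplus is zero; producer surplus equals total surplus.
TS = 2599.2 (equal to competitive TS).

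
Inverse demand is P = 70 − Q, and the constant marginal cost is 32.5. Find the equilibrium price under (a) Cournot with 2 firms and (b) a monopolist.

Cournot with 2 identical firms: the symmetric best-response condition is 70 − 3q = 32.5. Each firm produces q = 12.5, total output Q = 25, price P = 45.
A monopolist chooses Q where MR = MC. MR = 70 − 2Q; setting this equal to 32.5 gives Q = 18.75 and P = 51.25.

Cournot: P = 45; Monopoly: P = 51.25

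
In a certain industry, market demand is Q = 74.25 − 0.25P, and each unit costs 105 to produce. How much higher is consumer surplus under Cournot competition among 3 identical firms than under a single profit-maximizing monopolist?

Inverting demand: P = 297 − 4Q.
The monopolist equates marginal revenue to marginal cost: 297 − 8Q = 105, so Q = 24. From demand, P = 201.
CS = ½·(297 − 201)·24 = 1152.
Cournot with 3 identical firms: the symmetric best-response condition is 297 − 16q = 105. Each firm produces q = 12, total output Q = 36, price P = 153.
CS = ½·(297 − 153)·36 = 2592.
Change in consumer surplus: 2592 − 1152 = 1440.

Consumer surplus rises by 1440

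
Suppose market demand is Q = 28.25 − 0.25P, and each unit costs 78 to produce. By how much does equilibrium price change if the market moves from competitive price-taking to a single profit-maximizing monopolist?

Equilibrium price rises by 17.5

Inverting demand: P = 113 − 4Q.
Under competition P = MC = 78, so Q = (113 − 78)/4 = 8.75.
A monopolist chooses Q where MR = MC. MR = 113 − 8Q; setting this equal to 78 gives Q = 4.375 and P = 95.5.
Change in equilibrium price: 95.5 − 78 = 17.5.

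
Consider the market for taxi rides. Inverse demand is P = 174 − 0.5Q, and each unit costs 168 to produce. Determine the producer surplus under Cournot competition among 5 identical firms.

In a 5-firm Cournot equilibrium, symmetry and the first-order condition give q = (174 − 168)/(3) = 2. So Q = 10 and P = 169.
PS = (169 − 168)·10 = 10.

PS = 10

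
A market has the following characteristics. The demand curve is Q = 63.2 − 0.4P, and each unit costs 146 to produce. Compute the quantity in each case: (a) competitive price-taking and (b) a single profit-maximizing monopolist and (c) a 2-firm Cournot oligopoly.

Competition: Q = 4.8; Monopoly: Q = 2.4; Cournot: Q = 3.2

Inverting demand: P = 158 − 2.5Q.
Under competition P = MC = 146, so Q = (158 − 146)/2.5 = 4.8.
A monopolist chooses Q where MR = MC. MR = 158 − 5Q; setting this equal to 146 gives Q = 2.4 and P = 152.
In a 2-firm Cournot equilibrium, symmetry and the first-order condition give q = (158 − 146)/(7.5) = 1.6. So Q = 3.2 and P = 150.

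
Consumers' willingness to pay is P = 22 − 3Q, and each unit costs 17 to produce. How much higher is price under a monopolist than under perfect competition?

Competitive firms price at marginal cost: P = 17, giving Q = 5/3.
The monopolist equates marginal revenue to marginal cost: 22 − 6Q = 17, so Q = 5/6. From demand, P = 19.5.
Change in price: 19.5 − 17 = 2.5.

P rises by 2.5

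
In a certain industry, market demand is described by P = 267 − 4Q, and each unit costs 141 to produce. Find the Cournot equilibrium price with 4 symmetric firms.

P = 166.2

In a 4-firm Cournot equilibrium, symmetry and the first-order condition give q = (267 − 141)/(20) = 6.3. So Q = 25.2 and P = 166.2.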